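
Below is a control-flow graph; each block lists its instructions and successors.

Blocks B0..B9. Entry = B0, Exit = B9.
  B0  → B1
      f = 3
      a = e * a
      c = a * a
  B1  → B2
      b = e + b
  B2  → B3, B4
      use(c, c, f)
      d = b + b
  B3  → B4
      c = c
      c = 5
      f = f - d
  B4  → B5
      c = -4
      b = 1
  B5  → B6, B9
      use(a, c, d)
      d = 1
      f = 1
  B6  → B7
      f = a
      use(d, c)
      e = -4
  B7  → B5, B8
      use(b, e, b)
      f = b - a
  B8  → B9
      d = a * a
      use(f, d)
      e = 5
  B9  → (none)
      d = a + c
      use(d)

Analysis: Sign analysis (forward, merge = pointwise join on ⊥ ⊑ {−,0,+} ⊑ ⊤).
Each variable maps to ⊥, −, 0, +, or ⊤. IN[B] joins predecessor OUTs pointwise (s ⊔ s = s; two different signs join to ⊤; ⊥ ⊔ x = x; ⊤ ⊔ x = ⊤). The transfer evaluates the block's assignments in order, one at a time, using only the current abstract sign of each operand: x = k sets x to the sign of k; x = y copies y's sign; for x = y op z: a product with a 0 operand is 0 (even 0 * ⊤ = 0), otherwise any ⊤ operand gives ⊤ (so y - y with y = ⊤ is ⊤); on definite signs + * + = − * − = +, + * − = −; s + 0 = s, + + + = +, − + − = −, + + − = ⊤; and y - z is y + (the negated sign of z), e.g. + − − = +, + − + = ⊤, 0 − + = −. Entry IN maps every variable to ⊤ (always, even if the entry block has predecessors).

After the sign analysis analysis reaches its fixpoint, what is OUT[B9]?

Converged values:
  B0:   IN=(all ⊤)   OUT={f:+; rest ⊤}
  B1:   IN={f:+; rest ⊤}   OUT={f:+; rest ⊤}
  B2:   IN={f:+; rest ⊤}   OUT={f:+; rest ⊤}
  B3:   IN={f:+; rest ⊤}   OUT={c:+; rest ⊤}
  B4:   IN=(all ⊤)   OUT={b:+, c:-; rest ⊤}
  B5:   IN={b:+, c:-; rest ⊤}   OUT={b:+, c:-, d:+, f:+; rest ⊤}
  B6:   IN={b:+, c:-, d:+, f:+; rest ⊤}   OUT={b:+, c:-, d:+, e:-; rest ⊤}
  B7:   IN={b:+, c:-, d:+, e:-; rest ⊤}   OUT={b:+, c:-, d:+, e:-; rest ⊤}
  B8:   IN={b:+, c:-, d:+, e:-; rest ⊤}   OUT={b:+, c:-, e:+; rest ⊤}
  B9:   IN={b:+, c:-; rest ⊤}   OUT={b:+, c:-; rest ⊤}

Merge at B9: IN[B9] = OUT[B5] ⊔ OUT[B8] = {a: ⊤, b: +, c: -, d: ⊤, e: ⊤, f: ⊤}
Applying B9's transfer function to that IN value gives OUT[B9] (row B9 above).

Answer: {a: ⊤, b: +, c: -, d: ⊤, e: ⊤, f: ⊤}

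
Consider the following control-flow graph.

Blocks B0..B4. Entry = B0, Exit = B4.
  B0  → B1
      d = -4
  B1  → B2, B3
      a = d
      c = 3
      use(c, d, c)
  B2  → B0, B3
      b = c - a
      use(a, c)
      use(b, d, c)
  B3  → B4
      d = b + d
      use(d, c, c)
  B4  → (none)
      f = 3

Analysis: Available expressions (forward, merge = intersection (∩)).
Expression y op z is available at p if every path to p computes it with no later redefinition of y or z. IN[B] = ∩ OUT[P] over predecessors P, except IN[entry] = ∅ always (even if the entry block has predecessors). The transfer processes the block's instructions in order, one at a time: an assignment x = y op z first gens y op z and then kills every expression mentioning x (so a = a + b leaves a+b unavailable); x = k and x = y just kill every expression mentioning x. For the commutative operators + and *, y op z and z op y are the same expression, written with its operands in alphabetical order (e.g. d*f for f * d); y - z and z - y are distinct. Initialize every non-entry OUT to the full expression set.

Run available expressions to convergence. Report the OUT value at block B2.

Converged values:
  B0:  IN={}  OUT={}
  B1:  IN={}  OUT={}
  B2:  IN={}  OUT={c-a}
  B3:  IN={}  OUT={}
  B4:  IN={}  OUT={}

Merge at B2: IN[B2] = OUT[B1] = {}
Applying B2's transfer function to that IN value gives OUT[B2] (row B2 above).

Answer: {c-a}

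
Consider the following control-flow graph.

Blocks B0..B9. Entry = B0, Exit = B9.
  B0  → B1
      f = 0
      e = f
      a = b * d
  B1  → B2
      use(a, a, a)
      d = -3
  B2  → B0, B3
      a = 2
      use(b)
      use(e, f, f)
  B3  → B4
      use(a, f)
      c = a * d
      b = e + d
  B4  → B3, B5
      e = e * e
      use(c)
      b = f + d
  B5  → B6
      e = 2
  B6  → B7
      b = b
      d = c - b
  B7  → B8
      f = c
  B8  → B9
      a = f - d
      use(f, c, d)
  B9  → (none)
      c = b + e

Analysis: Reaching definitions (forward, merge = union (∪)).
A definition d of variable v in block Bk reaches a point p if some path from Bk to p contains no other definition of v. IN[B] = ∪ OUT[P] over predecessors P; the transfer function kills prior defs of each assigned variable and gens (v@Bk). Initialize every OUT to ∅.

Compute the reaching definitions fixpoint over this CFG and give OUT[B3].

Answer: {a@B2, b@B3, c@B3, d@B1, e@B0, e@B4, f@B0}

Working:
Converged values:
  B0:  IN={a@B2, d@B1, e@B0, f@B0}  OUT={a@B0, d@B1, e@B0, f@B0}
  B1:  IN={a@B0, d@B1, e@B0, f@B0}  OUT={a@B0, d@B1, e@B0, f@B0}
  B2:  IN={a@B0, d@B1, e@B0, f@B0}  OUT={a@B2, d@B1, e@B0, f@B0}
  B3:  IN={a@B2, b@B4, c@B3, d@B1, e@B0, e@B4, f@B0}  OUT={a@B2, b@B3, c@B3, d@B1, e@B0, e@B4, f@B0}
  B4:  IN={a@B2, b@B3, c@B3, d@B1, e@B0, e@B4, f@B0}  OUT={a@B2, b@B4, c@B3, d@B1, e@B4, f@B0}
  B5:  IN={a@B2, b@B4, c@B3, d@B1, e@B4, f@B0}  OUT={a@B2, b@B4, c@B3, d@B1, e@B5, f@B0}
  B6:  IN={a@B2, b@B4, c@B3, d@B1, e@B5, f@B0}  OUT={a@B2, b@B6, c@B3, d@B6, e@B5, f@B0}
  B7:  IN={a@B2, b@B6, c@B3, d@B6, e@B5, f@B0}  OUT={a@B2, b@B6, c@B3, d@B6, e@B5, f@B7}
  B8:  IN={a@B2, b@B6, c@B3, d@B6, e@B5, f@B7}  OUT={a@B8, b@B6, c@B3, d@B6, e@B5, f@B7}
  B9:  IN={a@B8, b@B6, c@B3, d@B6, e@B5, f@B7}  OUT={a@B8, b@B6, c@B9, d@B6, e@B5, f@B7}

Merge at B3: IN[B3] = OUT[B2] ⊔ OUT[B4] = {a@B2, b@B4, c@B3, d@B1, e@B0, e@B4, f@B0}
Applying B3's transfer function to that IN value gives OUT[B3] (row B3 above).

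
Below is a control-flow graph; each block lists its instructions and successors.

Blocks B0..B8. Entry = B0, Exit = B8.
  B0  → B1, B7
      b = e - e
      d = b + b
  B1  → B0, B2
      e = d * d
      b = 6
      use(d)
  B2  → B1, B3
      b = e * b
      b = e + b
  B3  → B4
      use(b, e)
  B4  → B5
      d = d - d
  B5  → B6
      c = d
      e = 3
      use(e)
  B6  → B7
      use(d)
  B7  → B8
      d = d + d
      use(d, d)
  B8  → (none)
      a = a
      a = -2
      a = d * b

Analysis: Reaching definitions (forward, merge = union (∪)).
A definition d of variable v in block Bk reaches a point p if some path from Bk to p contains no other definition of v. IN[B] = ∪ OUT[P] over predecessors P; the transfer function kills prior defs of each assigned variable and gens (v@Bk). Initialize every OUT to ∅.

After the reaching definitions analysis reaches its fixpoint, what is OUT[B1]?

Answer: {b@B1, d@B0, e@B1}

Derivation:
Per-block solution:
  B0:   IN={b@B1, d@B0, e@B1}   OUT={b@B0, d@B0, e@B1}
  B1:   IN={b@B0, b@B2, d@B0, e@B1}   OUT={b@B1, d@B0, e@B1}
  B2:   IN={b@B1, d@B0, e@B1}   OUT={b@B2, d@B0, e@B1}
  B3:   IN={b@B2, d@B0, e@B1}   OUT={b@B2, d@B0, e@B1}
  B4:   IN={b@B2, d@B0, e@B1}   OUT={b@B2, d@B4, e@B1}
  B5:   IN={b@B2, d@B4, e@B1}   OUT={b@B2, c@B5, d@B4, e@B5}
  B6:   IN={b@B2, c@B5, d@B4, e@B5}   OUT={b@B2, c@B5, d@B4, e@B5}
  B7:   IN={b@B0, b@B2, c@B5, d@B0, d@B4, e@B1, e@B5}   OUT={b@B0, b@B2, c@B5, d@B7, e@B1, e@B5}
  B8:   IN={b@B0, b@B2, c@B5, d@B7, e@B1, e@B5}   OUT={a@B8, b@B0, b@B2, c@B5, d@B7, e@B1, e@B5}

Merge at B1: IN[B1] = OUT[B0] ⊔ OUT[B2] = {b@B0, b@B2, d@B0, e@B1}
Applying B1's transfer function to that IN value gives OUT[B1] (row B1 above).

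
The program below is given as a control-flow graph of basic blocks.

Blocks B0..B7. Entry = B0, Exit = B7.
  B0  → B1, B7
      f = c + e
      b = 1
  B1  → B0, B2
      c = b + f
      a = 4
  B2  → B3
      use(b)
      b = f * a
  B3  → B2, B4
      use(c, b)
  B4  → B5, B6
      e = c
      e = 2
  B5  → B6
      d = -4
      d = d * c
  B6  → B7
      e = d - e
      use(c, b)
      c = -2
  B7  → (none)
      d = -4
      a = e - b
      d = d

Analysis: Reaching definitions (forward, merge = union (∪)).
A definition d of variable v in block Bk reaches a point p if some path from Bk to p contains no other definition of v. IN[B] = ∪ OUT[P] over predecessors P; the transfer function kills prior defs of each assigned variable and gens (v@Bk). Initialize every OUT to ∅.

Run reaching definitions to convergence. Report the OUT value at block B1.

Per-block solution:
  B0:   IN={a@B1, b@B0, c@B1, f@B0}   OUT={a@B1, b@B0, c@B1, f@B0}
  B1:   IN={a@B1, b@B0, c@B1, f@B0}   OUT={a@B1, b@B0, c@B1, f@B0}
  B2:   IN={a@B1, b@B0, b@B2, c@B1, f@B0}   OUT={a@B1, b@B2, c@B1, f@B0}
  B3:   IN={a@B1, b@B2, c@B1, f@B0}   OUT={a@B1, b@B2, c@B1, f@B0}
  B4:   IN={a@B1, b@B2, c@B1, f@B0}   OUT={a@B1, b@B2, c@B1, e@B4, f@B0}
  B5:   IN={a@B1, b@B2, c@B1, e@B4, f@B0}   OUT={a@B1, b@B2, c@B1, d@B5, e@B4, f@B0}
  B6:   IN={a@B1, b@B2, c@B1, d@B5, e@B4, f@B0}   OUT={a@B1, b@B2, c@B6, d@B5, e@B6, f@B0}
  B7:   IN={a@B1, b@B0, b@B2, c@B1, c@B6, d@B5, e@B6, f@B0}   OUT={a@B7, b@B0, b@B2, c@B1, c@B6, d@B7, e@B6, f@B0}

Merge at B1: IN[B1] = OUT[B0] = {a@B1, b@B0, c@B1, f@B0}
Applying B1's transfer function to that IN value gives OUT[B1] (row B1 above).

Answer: {a@B1, b@B0, c@B1, f@B0}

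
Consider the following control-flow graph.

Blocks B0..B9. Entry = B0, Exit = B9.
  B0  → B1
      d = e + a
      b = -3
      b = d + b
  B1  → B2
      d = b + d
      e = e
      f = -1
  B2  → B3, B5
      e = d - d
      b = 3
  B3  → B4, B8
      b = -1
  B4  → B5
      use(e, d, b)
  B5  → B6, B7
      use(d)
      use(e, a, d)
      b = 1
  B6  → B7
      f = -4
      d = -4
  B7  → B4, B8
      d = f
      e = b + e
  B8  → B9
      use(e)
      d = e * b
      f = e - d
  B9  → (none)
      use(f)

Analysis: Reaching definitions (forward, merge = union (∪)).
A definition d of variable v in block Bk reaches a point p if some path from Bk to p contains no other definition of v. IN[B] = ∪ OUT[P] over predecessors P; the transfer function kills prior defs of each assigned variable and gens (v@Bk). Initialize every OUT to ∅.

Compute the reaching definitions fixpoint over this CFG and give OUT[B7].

Per-block solution:
  B0:   IN={}   OUT={b@B0, d@B0}
  B1:   IN={b@B0, d@B0}   OUT={b@B0, d@B1, e@B1, f@B1}
  B2:   IN={b@B0, d@B1, e@B1, f@B1}   OUT={b@B2, d@B1, e@B2, f@B1}
  B3:   IN={b@B2, d@B1, e@B2, f@B1}   OUT={b@B3, d@B1, e@B2, f@B1}
  B4:   IN={b@B3, b@B5, d@B1, d@B7, e@B2, e@B7, f@B1, f@B6}   OUT={b@B3, b@B5, d@B1, d@B7, e@B2, e@B7, f@B1, f@B6}
  B5:   IN={b@B2, b@B3, b@B5, d@B1, d@B7, e@B2, e@B7, f@B1, f@B6}   OUT={b@B5, d@B1, d@B7, e@B2, e@B7, f@B1, f@B6}
  B6:   IN={b@B5, d@B1, d@B7, e@B2, e@B7, f@B1, f@B6}   OUT={b@B5, d@B6, e@B2, e@B7, f@B6}
  B7:   IN={b@B5, d@B1, d@B6, d@B7, e@B2, e@B7, f@B1, f@B6}   OUT={b@B5, d@B7, e@B7, f@B1, f@B6}
  B8:   IN={b@B3, b@B5, d@B1, d@B7, e@B2, e@B7, f@B1, f@B6}   OUT={b@B3, b@B5, d@B8, e@B2, e@B7, f@B8}
  B9:   IN={b@B3, b@B5, d@B8, e@B2, e@B7, f@B8}   OUT={b@B3, b@B5, d@B8, e@B2, e@B7, f@B8}

Merge at B7: IN[B7] = OUT[B5] ⊔ OUT[B6] = {b@B5, d@B1, d@B6, d@B7, e@B2, e@B7, f@B1, f@B6}
Applying B7's transfer function to that IN value gives OUT[B7] (row B7 above).

Answer: {b@B5, d@B7, e@B7, f@B1, f@B6}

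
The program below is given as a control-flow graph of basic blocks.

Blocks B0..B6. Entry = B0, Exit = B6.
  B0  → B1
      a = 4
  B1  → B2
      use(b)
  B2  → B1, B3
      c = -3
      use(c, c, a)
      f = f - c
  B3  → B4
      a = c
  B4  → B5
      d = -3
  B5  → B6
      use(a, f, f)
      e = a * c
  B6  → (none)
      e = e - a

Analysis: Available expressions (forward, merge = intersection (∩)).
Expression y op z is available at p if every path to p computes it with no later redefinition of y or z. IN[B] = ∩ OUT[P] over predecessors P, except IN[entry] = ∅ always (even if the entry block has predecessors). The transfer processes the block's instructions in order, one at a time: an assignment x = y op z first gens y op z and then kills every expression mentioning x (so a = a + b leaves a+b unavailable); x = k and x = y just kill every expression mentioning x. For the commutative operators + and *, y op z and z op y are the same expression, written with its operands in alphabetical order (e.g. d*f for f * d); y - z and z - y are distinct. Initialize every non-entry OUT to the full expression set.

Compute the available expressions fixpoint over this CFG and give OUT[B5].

Answer: {a*c}

Trace:
Per-block solution:
  B0: | IN={} | OUT={}
  B1: | IN={} | OUT={}
  B2: | IN={} | OUT={}
  B3: | IN={} | OUT={}
  B4: | IN={} | OUT={}
  B5: | IN={} | OUT={a*c}
  B6: | IN={a*c} | OUT={a*c}

Merge at B5: IN[B5] = OUT[B4] = {}
Applying B5's transfer function to that IN value gives OUT[B5] (row B5 above).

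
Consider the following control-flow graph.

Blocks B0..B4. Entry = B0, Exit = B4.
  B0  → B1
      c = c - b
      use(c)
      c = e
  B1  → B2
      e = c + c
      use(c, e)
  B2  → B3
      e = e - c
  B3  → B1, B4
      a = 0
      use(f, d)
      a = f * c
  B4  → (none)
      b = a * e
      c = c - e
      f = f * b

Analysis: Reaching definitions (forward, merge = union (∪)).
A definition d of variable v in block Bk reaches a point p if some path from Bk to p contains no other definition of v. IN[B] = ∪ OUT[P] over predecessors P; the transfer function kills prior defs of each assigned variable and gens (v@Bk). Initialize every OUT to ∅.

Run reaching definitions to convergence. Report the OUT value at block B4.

Per-block solution:
  B0:   IN={}   OUT={c@B0}
  B1:   IN={a@B3, c@B0, e@B2}   OUT={a@B3, c@B0, e@B1}
  B2:   IN={a@B3, c@B0, e@B1}   OUT={a@B3, c@B0, e@B2}
  B3:   IN={a@B3, c@B0, e@B2}   OUT={a@B3, c@B0, e@B2}
  B4:   IN={a@B3, c@B0, e@B2}   OUT={a@B3, b@B4, c@B4, e@B2, f@B4}

Merge at B4: IN[B4] = OUT[B3] = {a@B3, c@B0, e@B2}
Applying B4's transfer function to that IN value gives OUT[B4] (row B4 above).

Answer: {a@B3, b@B4, c@B4, e@B2, f@B4}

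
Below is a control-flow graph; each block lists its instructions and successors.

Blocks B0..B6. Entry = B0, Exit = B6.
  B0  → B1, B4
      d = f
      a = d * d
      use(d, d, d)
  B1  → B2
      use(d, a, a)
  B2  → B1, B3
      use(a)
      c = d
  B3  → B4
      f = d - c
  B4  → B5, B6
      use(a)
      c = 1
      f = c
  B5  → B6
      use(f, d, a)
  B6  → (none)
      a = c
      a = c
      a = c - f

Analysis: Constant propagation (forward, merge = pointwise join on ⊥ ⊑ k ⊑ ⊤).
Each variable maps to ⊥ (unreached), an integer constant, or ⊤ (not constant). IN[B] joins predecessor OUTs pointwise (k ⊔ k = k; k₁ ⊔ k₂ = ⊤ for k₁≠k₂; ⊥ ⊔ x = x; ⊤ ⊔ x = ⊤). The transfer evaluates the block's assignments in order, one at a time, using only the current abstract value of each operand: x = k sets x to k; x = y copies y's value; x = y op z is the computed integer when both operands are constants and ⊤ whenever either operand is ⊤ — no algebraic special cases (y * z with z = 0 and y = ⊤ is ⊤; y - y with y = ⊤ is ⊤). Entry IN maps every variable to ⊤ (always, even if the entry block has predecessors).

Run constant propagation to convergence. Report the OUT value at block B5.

Answer: {a: ⊤, b: ⊤, c: 1, d: ⊤, e: ⊤, f: 1}

Working:
Per-block solution:
  B0:   IN=(all ⊤)   OUT=(all ⊤)
  B1:   IN=(all ⊤)   OUT=(all ⊤)
  B2:   IN=(all ⊤)   OUT=(all ⊤)
  B3:   IN=(all ⊤)   OUT=(all ⊤)
  B4:   IN=(all ⊤)   OUT={c:1, f:1; rest ⊤}
  B5:   IN={c:1, f:1; rest ⊤}   OUT={c:1, f:1; rest ⊤}
  B6:   IN={c:1, f:1; rest ⊤}   OUT={a:0, c:1, f:1; rest ⊤}

Merge at B5: IN[B5] = OUT[B4] = {a: ⊤, b: ⊤, c: 1, d: ⊤, e: ⊤, f: 1}
Applying B5's transfer function to that IN value gives OUT[B5] (row B5 above).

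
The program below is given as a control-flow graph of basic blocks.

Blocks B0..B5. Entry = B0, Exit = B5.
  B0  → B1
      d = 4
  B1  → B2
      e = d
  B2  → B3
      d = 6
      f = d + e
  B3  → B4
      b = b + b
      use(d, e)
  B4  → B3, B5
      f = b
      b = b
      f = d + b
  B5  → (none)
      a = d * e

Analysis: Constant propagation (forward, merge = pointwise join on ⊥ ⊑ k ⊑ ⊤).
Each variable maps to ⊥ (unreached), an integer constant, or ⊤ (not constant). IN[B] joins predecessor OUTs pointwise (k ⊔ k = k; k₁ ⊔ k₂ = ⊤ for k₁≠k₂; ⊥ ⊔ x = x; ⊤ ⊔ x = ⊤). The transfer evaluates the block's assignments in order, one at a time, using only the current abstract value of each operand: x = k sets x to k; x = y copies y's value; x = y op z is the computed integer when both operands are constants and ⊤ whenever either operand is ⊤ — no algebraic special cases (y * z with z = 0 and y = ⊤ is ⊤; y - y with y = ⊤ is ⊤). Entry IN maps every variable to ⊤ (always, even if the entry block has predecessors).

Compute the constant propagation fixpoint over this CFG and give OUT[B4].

Answer: {a: ⊤, b: ⊤, c: ⊤, d: 6, e: 4, f: ⊤}

Working:
Per-block solution:
  B0:   IN=(all ⊤)   OUT={d:4; rest ⊤}
  B1:   IN={d:4; rest ⊤}   OUT={d:4, e:4; rest ⊤}
  B2:   IN={d:4, e:4; rest ⊤}   OUT={d:6, e:4, f:10; rest ⊤}
  B3:   IN={d:6, e:4; rest ⊤}   OUT={d:6, e:4; rest ⊤}
  B4:   IN={d:6, e:4; rest ⊤}   OUT={d:6, e:4; rest ⊤}
  B5:   IN={d:6, e:4; rest ⊤}   OUT={a:24, d:6, e:4; rest ⊤}

Merge at B4: IN[B4] = OUT[B3] = {a: ⊤, b: ⊤, c: ⊤, d: 6, e: 4, f: ⊤}
Applying B4's transfer function to that IN value gives OUT[B4] (row B4 above).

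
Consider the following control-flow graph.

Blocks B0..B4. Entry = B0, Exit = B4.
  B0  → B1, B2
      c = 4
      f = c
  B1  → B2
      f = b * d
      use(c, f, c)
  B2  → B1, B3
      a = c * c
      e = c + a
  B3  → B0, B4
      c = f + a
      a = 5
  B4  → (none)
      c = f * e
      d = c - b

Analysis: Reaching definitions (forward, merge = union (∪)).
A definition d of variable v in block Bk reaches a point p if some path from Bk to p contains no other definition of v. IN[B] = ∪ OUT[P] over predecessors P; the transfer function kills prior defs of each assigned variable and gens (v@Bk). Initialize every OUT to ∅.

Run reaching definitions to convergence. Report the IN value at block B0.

Answer: {a@B3, c@B3, e@B2, f@B0, f@B1}

Trace:
Fixpoint table:
  B0:  IN={a@B3, c@B3, e@B2, f@B0, f@B1}  OUT={a@B3, c@B0, e@B2, f@B0}
  B1:  IN={a@B2, a@B3, c@B0, e@B2, f@B0, f@B1}  OUT={a@B2, a@B3, c@B0, e@B2, f@B1}
  B2:  IN={a@B2, a@B3, c@B0, e@B2, f@B0, f@B1}  OUT={a@B2, c@B0, e@B2, f@B0, f@B1}
  B3:  IN={a@B2, c@B0, e@B2, f@B0, f@B1}  OUT={a@B3, c@B3, e@B2, f@B0, f@B1}
  B4:  IN={a@B3, c@B3, e@B2, f@B0, f@B1}  OUT={a@B3, c@B4, d@B4, e@B2, f@B0, f@B1}

Merge at B0 (entry node, so the boundary value {} is joined with the incoming edge(s)): IN[B0] = {} ⊔ OUT[B3] = {a@B3, c@B3, e@B2, f@B0, f@B1}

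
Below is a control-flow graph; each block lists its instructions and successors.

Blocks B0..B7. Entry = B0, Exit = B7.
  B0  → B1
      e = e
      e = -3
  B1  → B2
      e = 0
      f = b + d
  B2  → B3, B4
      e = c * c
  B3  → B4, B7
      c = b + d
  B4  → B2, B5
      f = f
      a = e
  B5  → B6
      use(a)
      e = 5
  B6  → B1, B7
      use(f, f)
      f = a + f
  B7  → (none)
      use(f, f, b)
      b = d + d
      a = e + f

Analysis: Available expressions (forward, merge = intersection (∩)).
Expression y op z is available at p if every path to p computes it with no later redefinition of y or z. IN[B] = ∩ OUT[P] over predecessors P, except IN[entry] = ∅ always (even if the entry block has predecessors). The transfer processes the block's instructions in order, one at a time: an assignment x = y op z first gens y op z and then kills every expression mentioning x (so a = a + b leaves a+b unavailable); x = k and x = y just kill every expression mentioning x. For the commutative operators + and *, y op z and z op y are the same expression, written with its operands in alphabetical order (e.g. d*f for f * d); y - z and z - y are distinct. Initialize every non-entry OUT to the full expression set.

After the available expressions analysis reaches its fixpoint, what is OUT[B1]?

Per-block solution:
  B0:   IN={}   OUT={}
  B1:   IN={}   OUT={b+d}
  B2:   IN={b+d}   OUT={b+d, c*c}
  B3:   IN={b+d, c*c}   OUT={b+d}
  B4:   IN={b+d}   OUT={b+d}
  B5:   IN={b+d}   OUT={b+d}
  B6:   IN={b+d}   OUT={b+d}
  B7:   IN={b+d}   OUT={d+d, e+f}

Merge at B1: IN[B1] = OUT[B0] ∩ OUT[B6] = {}
Applying B1's transfer function to that IN value gives OUT[B1] (row B1 above).

Answer: {b+d}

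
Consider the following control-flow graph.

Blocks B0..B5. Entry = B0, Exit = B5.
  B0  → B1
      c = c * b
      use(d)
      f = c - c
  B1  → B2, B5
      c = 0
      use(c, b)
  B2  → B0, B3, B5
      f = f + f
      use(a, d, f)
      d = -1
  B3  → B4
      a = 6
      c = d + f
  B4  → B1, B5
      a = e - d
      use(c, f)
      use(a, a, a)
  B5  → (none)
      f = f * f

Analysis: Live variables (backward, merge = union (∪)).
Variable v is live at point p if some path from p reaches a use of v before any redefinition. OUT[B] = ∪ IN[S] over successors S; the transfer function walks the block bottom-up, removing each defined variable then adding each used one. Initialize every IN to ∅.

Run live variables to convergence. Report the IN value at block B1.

Answer: {a, b, d, e, f}

Working:
Fixpoint table:
  B0:   IN={a, b, c, d, e}   OUT={a, b, d, e, f}
  B1:   IN={a, b, d, e, f}   OUT={a, b, c, d, e, f}
  B2:   IN={a, b, c, d, e, f}   OUT={a, b, c, d, e, f}
  B3:   IN={b, d, e, f}   OUT={b, c, d, e, f}
  B4:   IN={b, c, d, e, f}   OUT={a, b, d, e, f}
  B5:   IN={f}   OUT={}

Merge at B1: OUT[B1] = IN[B2] ⊔ IN[B5] = {a, b, c, d, e, f}
Applying B1's transfer function to that OUT value gives IN[B1] (row B1 above).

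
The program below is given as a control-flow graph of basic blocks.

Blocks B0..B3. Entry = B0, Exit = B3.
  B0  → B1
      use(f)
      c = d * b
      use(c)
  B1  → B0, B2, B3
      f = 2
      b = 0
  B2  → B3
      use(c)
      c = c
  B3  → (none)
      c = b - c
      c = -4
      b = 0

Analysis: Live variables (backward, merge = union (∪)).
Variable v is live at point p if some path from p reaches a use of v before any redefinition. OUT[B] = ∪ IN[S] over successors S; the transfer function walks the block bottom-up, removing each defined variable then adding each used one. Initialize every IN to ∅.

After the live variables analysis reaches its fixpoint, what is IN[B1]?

Per-block solution:
  B0:  IN={b, d, f}  OUT={c, d}
  B1:  IN={c, d}  OUT={b, c, d, f}
  B2:  IN={b, c}  OUT={b, c}
  B3:  IN={b, c}  OUT={}

Merge at B1: OUT[B1] = IN[B0] ⊔ IN[B2] ⊔ IN[B3] = {b, c, d, f}
Applying B1's transfer function to that OUT value gives IN[B1] (row B1 above).

Answer: {c, d}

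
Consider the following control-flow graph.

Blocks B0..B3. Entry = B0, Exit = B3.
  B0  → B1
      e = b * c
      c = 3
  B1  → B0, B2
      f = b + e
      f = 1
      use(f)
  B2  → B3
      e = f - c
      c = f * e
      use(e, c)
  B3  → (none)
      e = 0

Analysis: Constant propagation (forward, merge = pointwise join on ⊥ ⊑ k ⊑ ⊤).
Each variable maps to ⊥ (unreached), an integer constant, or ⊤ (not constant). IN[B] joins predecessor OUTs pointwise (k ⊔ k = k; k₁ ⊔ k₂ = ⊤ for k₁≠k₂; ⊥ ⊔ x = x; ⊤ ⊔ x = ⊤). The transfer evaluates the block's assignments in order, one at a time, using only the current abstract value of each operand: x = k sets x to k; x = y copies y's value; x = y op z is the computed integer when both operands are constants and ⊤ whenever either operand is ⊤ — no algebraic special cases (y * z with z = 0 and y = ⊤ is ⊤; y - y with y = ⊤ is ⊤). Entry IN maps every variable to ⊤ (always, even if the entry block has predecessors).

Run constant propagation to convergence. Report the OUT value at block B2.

Answer: {a: ⊤, b: ⊤, c: -2, d: ⊤, e: -2, f: 1}

Trace:
Converged values:
  B0:  IN=(all ⊤)  OUT={c:3; rest ⊤}
  B1:  IN={c:3; rest ⊤}  OUT={c:3, f:1; rest ⊤}
  B2:  IN={c:3, f:1; rest ⊤}  OUT={c:-2, e:-2, f:1; rest ⊤}
  B3:  IN={c:-2, e:-2, f:1; rest ⊤}  OUT={c:-2, e:0, f:1; rest ⊤}

Merge at B2: IN[B2] = OUT[B1] = {a: ⊤, b: ⊤, c: 3, d: ⊤, e: ⊤, f: 1}
Applying B2's transfer function to that IN value gives OUT[B2] (row B2 above).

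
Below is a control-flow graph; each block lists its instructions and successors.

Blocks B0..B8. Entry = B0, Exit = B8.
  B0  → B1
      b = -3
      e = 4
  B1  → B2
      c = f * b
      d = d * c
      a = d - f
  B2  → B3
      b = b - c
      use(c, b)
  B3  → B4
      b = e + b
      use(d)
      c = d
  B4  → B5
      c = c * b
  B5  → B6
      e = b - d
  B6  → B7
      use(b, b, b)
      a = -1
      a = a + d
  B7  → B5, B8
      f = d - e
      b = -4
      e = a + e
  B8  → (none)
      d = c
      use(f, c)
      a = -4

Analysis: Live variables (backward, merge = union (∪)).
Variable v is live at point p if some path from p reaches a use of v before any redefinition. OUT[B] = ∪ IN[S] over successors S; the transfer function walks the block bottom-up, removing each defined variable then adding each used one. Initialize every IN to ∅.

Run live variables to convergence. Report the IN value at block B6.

Answer: {b, c, d, e}

Working:
Converged values:
  B0: | IN={d, f} | OUT={b, d, e, f}
  B1: | IN={b, d, e, f} | OUT={b, c, d, e}
  B2: | IN={b, c, d, e} | OUT={b, d, e}
  B3: | IN={b, d, e} | OUT={b, c, d}
  B4: | IN={b, c, d} | OUT={b, c, d}
  B5: | IN={b, c, d} | OUT={b, c, d, e}
  B6: | IN={b, c, d, e} | OUT={a, c, d, e}
  B7: | IN={a, c, d, e} | OUT={b, c, d, f}
  B8: | IN={c, f} | OUT={}

Merge at B6: OUT[B6] = IN[B7] = {a, c, d, e}
Applying B6's transfer function to that OUT value gives IN[B6] (row B6 above).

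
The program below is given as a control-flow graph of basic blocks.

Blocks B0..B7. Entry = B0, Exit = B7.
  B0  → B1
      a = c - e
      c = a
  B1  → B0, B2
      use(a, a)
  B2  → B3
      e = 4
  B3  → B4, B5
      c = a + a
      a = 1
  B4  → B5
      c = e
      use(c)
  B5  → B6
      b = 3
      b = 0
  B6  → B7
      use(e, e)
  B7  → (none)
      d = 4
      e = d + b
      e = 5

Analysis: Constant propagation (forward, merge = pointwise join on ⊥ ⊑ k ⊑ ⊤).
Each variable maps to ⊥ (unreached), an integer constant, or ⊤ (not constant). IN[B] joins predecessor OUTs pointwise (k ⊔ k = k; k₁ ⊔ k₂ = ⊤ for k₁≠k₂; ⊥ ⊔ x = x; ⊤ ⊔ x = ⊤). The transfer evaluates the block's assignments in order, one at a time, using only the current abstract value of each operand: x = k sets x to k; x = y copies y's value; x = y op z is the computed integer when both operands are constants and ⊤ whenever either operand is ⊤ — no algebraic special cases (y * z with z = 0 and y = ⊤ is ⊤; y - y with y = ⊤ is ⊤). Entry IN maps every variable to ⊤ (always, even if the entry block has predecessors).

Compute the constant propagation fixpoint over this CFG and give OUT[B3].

Fixpoint table:
  B0: | IN=(all ⊤) | OUT=(all ⊤)
  B1: | IN=(all ⊤) | OUT=(all ⊤)
  B2: | IN=(all ⊤) | OUT={e:4; rest ⊤}
  B3: | IN={e:4; rest ⊤} | OUT={a:1, e:4; rest ⊤}
  B4: | IN={a:1, e:4; rest ⊤} | OUT={a:1, c:4, e:4; rest ⊤}
  B5: | IN={a:1, e:4; rest ⊤} | OUT={a:1, b:0, e:4; rest ⊤}
  B6: | IN={a:1, b:0, e:4; rest ⊤} | OUT={a:1, b:0, e:4; rest ⊤}
  B7: | IN={a:1, b:0, e:4; rest ⊤} | OUT={a:1, b:0, d:4, e:5; rest ⊤}

Merge at B3: IN[B3] = OUT[B2] = {a: ⊤, b: ⊤, c: ⊤, d: ⊤, e: 4, f: ⊤}
Applying B3's transfer function to that IN value gives OUT[B3] (row B3 above).

Answer: {a: 1, b: ⊤, c: ⊤, d: ⊤, e: 4, f: ⊤}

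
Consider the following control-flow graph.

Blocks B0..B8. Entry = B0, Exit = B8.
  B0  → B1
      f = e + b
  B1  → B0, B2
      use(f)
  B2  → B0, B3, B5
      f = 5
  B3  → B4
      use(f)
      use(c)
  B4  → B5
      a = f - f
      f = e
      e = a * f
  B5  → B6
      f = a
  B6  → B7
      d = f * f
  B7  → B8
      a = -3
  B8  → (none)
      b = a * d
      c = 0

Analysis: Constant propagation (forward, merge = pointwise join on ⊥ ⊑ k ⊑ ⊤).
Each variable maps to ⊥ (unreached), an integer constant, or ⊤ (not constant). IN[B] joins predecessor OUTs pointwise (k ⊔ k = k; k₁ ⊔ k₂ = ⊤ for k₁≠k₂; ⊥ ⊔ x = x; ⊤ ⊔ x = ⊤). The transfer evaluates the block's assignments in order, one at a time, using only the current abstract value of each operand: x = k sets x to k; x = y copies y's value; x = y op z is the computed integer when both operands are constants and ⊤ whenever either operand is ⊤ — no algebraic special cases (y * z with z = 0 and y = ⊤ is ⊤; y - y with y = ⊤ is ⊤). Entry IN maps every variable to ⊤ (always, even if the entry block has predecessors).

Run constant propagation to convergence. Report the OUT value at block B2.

Answer: {a: ⊤, b: ⊤, c: ⊤, d: ⊤, e: ⊤, f: 5}

Working:
Per-block solution:
  B0: | IN=(all ⊤) | OUT=(all ⊤)
  B1: | IN=(all ⊤) | OUT=(all ⊤)
  B2: | IN=(all ⊤) | OUT={f:5; rest ⊤}
  B3: | IN={f:5; rest ⊤} | OUT={f:5; rest ⊤}
  B4: | IN={f:5; rest ⊤} | OUT={a:0; rest ⊤}
  B5: | IN=(all ⊤) | OUT=(all ⊤)
  B6: | IN=(all ⊤) | OUT=(all ⊤)
  B7: | IN=(all ⊤) | OUT={a:-3; rest ⊤}
  B8: | IN={a:-3; rest ⊤} | OUT={a:-3, c:0; rest ⊤}

Merge at B2: IN[B2] = OUT[B1] = {a: ⊤, b: ⊤, c: ⊤, d: ⊤, e: ⊤, f: ⊤}
Applying B2's transfer function to that IN value gives OUT[B2] (row B2 above).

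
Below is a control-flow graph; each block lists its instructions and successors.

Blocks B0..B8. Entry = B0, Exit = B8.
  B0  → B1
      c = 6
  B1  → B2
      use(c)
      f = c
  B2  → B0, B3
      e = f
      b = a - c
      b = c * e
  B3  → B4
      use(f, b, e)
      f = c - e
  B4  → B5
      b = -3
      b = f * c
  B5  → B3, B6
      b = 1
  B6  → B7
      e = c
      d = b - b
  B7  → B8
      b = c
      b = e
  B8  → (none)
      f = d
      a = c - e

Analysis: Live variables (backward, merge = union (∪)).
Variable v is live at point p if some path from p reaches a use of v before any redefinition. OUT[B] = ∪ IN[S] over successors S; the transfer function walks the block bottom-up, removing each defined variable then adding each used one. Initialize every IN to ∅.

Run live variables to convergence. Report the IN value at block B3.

Per-block solution:
  B0:   IN={a}   OUT={a, c}
  B1:   IN={a, c}   OUT={a, c, f}
  B2:   IN={a, c, f}   OUT={a, b, c, e, f}
  B3:   IN={b, c, e, f}   OUT={c, e, f}
  B4:   IN={c, e, f}   OUT={c, e, f}
  B5:   IN={c, e, f}   OUT={b, c, e, f}
  B6:   IN={b, c}   OUT={c, d, e}
  B7:   IN={c, d, e}   OUT={c, d, e}
  B8:   IN={c, d, e}   OUT={}

Merge at B3: OUT[B3] = IN[B4] = {c, e, f}
Applying B3's transfer function to that OUT value gives IN[B3] (row B3 above).

Answer: {b, c, e, f}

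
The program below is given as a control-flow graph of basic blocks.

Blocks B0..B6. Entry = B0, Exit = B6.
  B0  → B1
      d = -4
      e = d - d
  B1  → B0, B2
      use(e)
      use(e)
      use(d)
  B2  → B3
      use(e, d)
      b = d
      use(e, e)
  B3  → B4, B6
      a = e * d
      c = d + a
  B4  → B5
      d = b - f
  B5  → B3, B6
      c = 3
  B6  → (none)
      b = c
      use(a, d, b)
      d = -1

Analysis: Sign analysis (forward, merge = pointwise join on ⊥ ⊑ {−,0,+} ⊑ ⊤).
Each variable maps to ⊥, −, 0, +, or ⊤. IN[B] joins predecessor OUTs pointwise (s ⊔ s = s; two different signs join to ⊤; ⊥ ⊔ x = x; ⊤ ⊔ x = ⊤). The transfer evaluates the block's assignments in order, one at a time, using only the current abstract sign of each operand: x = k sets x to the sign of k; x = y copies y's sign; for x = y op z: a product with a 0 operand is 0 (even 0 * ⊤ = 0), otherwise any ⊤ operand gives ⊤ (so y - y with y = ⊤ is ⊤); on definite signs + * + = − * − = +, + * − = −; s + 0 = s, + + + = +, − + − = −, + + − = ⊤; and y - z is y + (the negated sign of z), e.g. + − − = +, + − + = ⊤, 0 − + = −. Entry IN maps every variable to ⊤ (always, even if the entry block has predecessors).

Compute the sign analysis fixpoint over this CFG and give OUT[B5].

Fixpoint table:
  B0: | IN=(all ⊤) | OUT={d:-; rest ⊤}
  B1: | IN={d:-; rest ⊤} | OUT={d:-; rest ⊤}
  B2: | IN={d:-; rest ⊤} | OUT={b:-, d:-; rest ⊤}
  B3: | IN={b:-; rest ⊤} | OUT={b:-; rest ⊤}
  B4: | IN={b:-; rest ⊤} | OUT={b:-; rest ⊤}
  B5: | IN={b:-; rest ⊤} | OUT={b:-, c:+; rest ⊤}
  B6: | IN={b:-; rest ⊤} | OUT={d:-; rest ⊤}

Merge at B5: IN[B5] = OUT[B4] = {a: ⊤, b: -, c: ⊤, d: ⊤, e: ⊤, f: ⊤}
Applying B5's transfer function to that IN value gives OUT[B5] (row B5 above).

Answer: {a: ⊤, b: -, c: +, d: ⊤, e: ⊤, f: ⊤}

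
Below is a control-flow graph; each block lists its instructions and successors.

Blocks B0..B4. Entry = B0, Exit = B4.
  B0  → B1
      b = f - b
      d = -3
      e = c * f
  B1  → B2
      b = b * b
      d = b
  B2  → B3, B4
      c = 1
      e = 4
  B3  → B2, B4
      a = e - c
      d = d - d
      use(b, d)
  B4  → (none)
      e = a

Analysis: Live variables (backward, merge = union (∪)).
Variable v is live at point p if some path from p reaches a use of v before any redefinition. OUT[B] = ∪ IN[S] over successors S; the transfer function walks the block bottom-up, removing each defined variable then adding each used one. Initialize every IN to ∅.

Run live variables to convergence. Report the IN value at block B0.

Fixpoint table:
  B0: | IN={a, b, c, f} | OUT={a, b}
  B1: | IN={a, b} | OUT={a, b, d}
  B2: | IN={a, b, d} | OUT={a, b, c, d, e}
  B3: | IN={b, c, d, e} | OUT={a, b, d}
  B4: | IN={a} | OUT={}

Merge at B0: OUT[B0] = IN[B1] = {a, b}
Applying B0's transfer function to that OUT value gives IN[B0] (row B0 above).

Answer: {a, b, c, f}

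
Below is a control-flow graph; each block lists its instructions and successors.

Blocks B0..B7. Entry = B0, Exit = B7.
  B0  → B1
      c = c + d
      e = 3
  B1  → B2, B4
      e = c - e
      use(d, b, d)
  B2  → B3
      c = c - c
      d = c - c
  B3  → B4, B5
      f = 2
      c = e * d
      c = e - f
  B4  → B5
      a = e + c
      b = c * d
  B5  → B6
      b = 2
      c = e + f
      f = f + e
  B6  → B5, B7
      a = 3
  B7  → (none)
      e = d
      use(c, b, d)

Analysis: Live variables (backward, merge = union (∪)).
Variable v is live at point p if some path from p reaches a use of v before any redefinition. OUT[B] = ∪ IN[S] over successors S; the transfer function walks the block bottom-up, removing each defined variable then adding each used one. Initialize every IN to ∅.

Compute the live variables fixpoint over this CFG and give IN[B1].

Fixpoint table:
  B0:   IN={b, c, d, f}   OUT={b, c, d, e, f}
  B1:   IN={b, c, d, e, f}   OUT={c, d, e, f}
  B2:   IN={c, e}   OUT={d, e}
  B3:   IN={d, e}   OUT={c, d, e, f}
  B4:   IN={c, d, e, f}   OUT={d, e, f}
  B5:   IN={d, e, f}   OUT={b, c, d, e, f}
  B6:   IN={b, c, d, e, f}   OUT={b, c, d, e, f}
  B7:   IN={b, c, d}   OUT={}

Merge at B1: OUT[B1] = IN[B2] ⊔ IN[B4] = {c, d, e, f}
Applying B1's transfer function to that OUT value gives IN[B1] (row B1 above).

Answer: {b, c, d, e, f}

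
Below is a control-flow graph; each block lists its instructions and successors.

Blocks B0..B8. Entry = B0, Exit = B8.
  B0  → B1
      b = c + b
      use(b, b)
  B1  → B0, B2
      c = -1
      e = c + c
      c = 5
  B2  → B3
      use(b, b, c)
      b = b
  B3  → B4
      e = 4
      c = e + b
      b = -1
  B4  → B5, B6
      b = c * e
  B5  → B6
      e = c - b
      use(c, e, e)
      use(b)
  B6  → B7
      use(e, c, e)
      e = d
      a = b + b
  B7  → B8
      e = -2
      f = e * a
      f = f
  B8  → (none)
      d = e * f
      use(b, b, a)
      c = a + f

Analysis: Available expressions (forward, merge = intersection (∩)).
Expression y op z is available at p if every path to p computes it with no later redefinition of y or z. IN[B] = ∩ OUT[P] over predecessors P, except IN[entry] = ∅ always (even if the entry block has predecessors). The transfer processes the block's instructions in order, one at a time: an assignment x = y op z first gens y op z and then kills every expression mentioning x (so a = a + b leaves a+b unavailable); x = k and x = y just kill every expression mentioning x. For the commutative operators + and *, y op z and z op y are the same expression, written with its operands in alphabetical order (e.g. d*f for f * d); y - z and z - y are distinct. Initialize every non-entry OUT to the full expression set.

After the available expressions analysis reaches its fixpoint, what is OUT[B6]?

Answer: {b+b}

Derivation:
Fixpoint table:
  B0:  IN={}  OUT={}
  B1:  IN={}  OUT={}
  B2:  IN={}  OUT={}
  B3:  IN={}  OUT={}
  B4:  IN={}  OUT={c*e}
  B5:  IN={c*e}  OUT={c-b}
  B6:  IN={}  OUT={b+b}
  B7:  IN={b+b}  OUT={a*e, b+b}
  B8:  IN={a*e, b+b}  OUT={a*e, a+f, b+b, e*f}

Merge at B6: IN[B6] = OUT[B4] ∩ OUT[B5] = {}
Applying B6's transfer function to that IN value gives OUT[B6] (row B6 above).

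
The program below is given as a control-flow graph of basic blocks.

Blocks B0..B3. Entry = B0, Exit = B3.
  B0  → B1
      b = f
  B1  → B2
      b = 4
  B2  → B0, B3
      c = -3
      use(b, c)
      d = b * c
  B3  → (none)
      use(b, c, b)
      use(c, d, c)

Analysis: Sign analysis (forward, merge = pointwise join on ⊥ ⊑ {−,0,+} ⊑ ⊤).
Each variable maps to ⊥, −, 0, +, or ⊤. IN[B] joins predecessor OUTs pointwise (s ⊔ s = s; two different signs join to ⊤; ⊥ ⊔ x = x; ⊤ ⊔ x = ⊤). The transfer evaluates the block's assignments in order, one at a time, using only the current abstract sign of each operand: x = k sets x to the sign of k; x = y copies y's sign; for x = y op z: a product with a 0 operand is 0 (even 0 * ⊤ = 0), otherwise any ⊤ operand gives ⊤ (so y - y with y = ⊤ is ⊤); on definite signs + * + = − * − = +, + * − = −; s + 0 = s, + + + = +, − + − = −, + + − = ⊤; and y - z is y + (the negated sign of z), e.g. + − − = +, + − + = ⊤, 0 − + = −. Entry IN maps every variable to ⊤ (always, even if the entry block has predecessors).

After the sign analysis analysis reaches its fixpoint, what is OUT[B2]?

Converged values:
  B0:  IN=(all ⊤)  OUT=(all ⊤)
  B1:  IN=(all ⊤)  OUT={b:+; rest ⊤}
  B2:  IN={b:+; rest ⊤}  OUT={b:+, c:-, d:-; rest ⊤}
  B3:  IN={b:+, c:-, d:-; rest ⊤}  OUT={b:+, c:-, d:-; rest ⊤}

Merge at B2: IN[B2] = OUT[B1] = {a: ⊤, b: +, c: ⊤, d: ⊤, e: ⊤, f: ⊤}
Applying B2's transfer function to that IN value gives OUT[B2] (row B2 above).

Answer: {a: ⊤, b: +, c: -, d: -, e: ⊤, f: ⊤}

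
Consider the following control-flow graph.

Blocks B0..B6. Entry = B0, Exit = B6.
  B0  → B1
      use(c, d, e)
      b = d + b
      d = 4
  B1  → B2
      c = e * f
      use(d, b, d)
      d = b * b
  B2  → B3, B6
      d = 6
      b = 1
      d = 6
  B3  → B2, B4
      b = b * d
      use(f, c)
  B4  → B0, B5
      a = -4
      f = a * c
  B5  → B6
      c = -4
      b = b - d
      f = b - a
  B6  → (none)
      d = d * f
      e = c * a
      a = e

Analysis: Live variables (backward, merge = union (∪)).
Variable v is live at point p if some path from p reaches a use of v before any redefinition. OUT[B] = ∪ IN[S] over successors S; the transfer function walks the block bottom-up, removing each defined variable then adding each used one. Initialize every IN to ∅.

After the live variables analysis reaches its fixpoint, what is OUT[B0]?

Answer: {a, b, d, e, f}

Working:
Converged values:
  B0: | IN={a, b, c, d, e, f} | OUT={a, b, d, e, f}
  B1: | IN={a, b, d, e, f} | OUT={a, c, e, f}
  B2: | IN={a, c, e, f} | OUT={a, b, c, d, e, f}
  B3: | IN={a, b, c, d, e, f} | OUT={a, b, c, d, e, f}
  B4: | IN={b, c, d, e} | OUT={a, b, c, d, e, f}
  B5: | IN={a, b, d} | OUT={a, c, d, f}
  B6: | IN={a, c, d, f} | OUT={}

Merge at B0: OUT[B0] = IN[B1] = {a, b, d, e, f}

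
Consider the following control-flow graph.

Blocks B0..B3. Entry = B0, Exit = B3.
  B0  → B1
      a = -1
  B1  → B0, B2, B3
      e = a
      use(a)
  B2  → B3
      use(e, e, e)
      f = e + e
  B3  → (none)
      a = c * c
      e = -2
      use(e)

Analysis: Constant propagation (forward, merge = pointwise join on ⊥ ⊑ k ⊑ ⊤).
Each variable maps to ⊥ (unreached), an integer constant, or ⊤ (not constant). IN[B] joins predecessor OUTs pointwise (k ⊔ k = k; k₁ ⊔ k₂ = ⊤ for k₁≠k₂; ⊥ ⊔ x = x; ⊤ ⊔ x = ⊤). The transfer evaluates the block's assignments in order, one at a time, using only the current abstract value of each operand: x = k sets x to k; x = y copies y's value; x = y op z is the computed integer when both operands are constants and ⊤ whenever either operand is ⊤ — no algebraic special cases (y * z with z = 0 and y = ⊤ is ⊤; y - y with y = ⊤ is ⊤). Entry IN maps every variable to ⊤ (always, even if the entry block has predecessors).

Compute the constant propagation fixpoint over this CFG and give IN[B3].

Fixpoint table:
  B0: | IN=(all ⊤) | OUT={a:-1; rest ⊤}
  B1: | IN={a:-1; rest ⊤} | OUT={a:-1, e:-1; rest ⊤}
  B2: | IN={a:-1, e:-1; rest ⊤} | OUT={a:-1, e:-1, f:-2; rest ⊤}
  B3: | IN={a:-1, e:-1; rest ⊤} | OUT={e:-2; rest ⊤}

Merge at B3: IN[B3] = OUT[B1] ⊔ OUT[B2] = {a: -1, b: ⊤, c: ⊤, d: ⊤, e: -1, f: ⊤}

Answer: {a: -1, b: ⊤, c: ⊤, d: ⊤, e: -1, f: ⊤}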